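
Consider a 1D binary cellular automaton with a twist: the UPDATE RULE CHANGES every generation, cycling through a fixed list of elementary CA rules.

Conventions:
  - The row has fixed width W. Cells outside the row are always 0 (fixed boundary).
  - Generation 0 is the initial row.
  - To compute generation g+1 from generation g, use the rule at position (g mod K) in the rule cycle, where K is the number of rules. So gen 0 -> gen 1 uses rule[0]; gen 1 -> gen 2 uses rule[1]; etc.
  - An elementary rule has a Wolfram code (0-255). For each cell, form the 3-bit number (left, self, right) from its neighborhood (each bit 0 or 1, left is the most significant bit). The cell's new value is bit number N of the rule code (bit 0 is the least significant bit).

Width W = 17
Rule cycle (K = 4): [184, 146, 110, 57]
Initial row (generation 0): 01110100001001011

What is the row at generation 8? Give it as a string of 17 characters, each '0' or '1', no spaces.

Gen 0: 01110100001001011
Gen 1 (rule 184): 01101010000100110
Gen 2 (rule 146): 10000001001011001
Gen 3 (rule 110): 10000011011111011
Gen 4 (rule 57): 01111010110000110
Gen 5 (rule 184): 01110101101000101
Gen 6 (rule 146): 10100000000101000
Gen 7 (rule 110): 11100000001111000
Gen 8 (rule 57): 10011111101000111

Answer: 10011111101000111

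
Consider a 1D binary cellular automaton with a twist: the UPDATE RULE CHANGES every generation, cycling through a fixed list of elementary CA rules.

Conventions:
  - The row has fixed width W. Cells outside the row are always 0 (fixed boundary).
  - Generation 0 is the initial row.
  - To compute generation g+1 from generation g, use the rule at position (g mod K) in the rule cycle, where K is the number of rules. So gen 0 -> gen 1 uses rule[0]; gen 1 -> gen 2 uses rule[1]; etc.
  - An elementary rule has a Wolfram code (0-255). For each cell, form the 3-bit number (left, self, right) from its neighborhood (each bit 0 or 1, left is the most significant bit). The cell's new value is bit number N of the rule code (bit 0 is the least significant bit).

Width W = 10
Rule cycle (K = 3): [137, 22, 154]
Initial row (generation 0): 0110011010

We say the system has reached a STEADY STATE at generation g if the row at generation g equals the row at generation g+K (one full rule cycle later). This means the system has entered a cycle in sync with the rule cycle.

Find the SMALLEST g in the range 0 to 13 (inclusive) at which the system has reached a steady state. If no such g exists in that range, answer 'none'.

Gen 0: 0110011010
Gen 1 (rule 137): 0100010000
Gen 2 (rule 22): 1110111000
Gen 3 (rule 154): 1100110100
Gen 4 (rule 137): 1000100001
Gen 5 (rule 22): 1101110011
Gen 6 (rule 154): 1001101110
Gen 7 (rule 137): 0001001100
Gen 8 (rule 22): 0011110010
Gen 9 (rule 154): 0111101101
Gen 10 (rule 137): 0111001000
Gen 11 (rule 22): 1000111100
Gen 12 (rule 154): 0101111010
Gen 13 (rule 137): 0001110000
Gen 14 (rule 22): 0010001000
Gen 15 (rule 154): 0101010100
Gen 16 (rule 137): 0000000001

Answer: none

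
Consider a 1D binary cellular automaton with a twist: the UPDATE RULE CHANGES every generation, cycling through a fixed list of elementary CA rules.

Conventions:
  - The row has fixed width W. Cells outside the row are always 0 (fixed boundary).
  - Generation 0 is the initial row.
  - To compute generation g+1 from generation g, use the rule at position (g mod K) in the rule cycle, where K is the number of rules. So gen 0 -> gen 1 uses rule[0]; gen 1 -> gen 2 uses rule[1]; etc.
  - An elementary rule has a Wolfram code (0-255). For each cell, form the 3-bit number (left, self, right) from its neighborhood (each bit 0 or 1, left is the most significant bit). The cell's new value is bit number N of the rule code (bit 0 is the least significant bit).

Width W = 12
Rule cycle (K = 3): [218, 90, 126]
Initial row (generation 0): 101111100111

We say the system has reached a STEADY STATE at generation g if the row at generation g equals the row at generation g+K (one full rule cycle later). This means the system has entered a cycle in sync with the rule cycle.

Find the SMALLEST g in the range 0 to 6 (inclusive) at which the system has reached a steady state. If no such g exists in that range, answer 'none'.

Answer: none

Derivation:
Gen 0: 101111100111
Gen 1 (rule 218): 001111111111
Gen 2 (rule 90): 011000000001
Gen 3 (rule 126): 111100000011
Gen 4 (rule 218): 111110000111
Gen 5 (rule 90): 100011001101
Gen 6 (rule 126): 110111111111
Gen 7 (rule 218): 110111111111
Gen 8 (rule 90): 110100000001
Gen 9 (rule 126): 111110000011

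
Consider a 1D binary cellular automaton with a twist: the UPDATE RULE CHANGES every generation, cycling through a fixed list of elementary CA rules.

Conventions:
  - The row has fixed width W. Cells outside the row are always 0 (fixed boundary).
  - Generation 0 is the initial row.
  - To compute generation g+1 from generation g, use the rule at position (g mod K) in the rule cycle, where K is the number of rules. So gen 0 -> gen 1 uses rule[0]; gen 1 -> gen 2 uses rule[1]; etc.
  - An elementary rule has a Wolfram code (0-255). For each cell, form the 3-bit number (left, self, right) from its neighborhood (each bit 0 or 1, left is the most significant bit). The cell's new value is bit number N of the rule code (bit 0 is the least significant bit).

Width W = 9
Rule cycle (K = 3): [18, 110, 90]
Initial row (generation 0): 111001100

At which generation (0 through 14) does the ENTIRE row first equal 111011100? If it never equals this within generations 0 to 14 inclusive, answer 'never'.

Gen 0: 111001100
Gen 1 (rule 18): 000110010
Gen 2 (rule 110): 001110110
Gen 3 (rule 90): 011010111
Gen 4 (rule 18): 100000000
Gen 5 (rule 110): 100000000
Gen 6 (rule 90): 010000000
Gen 7 (rule 18): 101000000
Gen 8 (rule 110): 111000000
Gen 9 (rule 90): 101100000
Gen 10 (rule 18): 000010000
Gen 11 (rule 110): 000110000
Gen 12 (rule 90): 001111000
Gen 13 (rule 18): 010000100
Gen 14 (rule 110): 110001100

Answer: never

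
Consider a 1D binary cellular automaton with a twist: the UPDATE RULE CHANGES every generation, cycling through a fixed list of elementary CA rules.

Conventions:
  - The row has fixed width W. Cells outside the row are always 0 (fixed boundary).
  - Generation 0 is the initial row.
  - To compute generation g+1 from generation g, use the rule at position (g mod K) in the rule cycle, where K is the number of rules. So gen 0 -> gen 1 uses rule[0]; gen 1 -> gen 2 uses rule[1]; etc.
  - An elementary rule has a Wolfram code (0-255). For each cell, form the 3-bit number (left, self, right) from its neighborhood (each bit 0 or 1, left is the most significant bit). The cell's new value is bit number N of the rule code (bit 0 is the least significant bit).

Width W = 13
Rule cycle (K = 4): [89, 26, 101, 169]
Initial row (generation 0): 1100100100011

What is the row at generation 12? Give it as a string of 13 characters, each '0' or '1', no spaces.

Gen 0: 1100100100011
Gen 1 (rule 89): 1110010011011
Gen 2 (rule 26): 1001101110010
Gen 3 (rule 101): 1000110010010
Gen 4 (rule 169): 0010100000000
Gen 5 (rule 89): 1000011111111
Gen 6 (rule 26): 0100110000000
Gen 7 (rule 101): 0100010111111
Gen 8 (rule 169): 0001001111110
Gen 9 (rule 89): 1100101000011
Gen 10 (rule 26): 1011000100110
Gen 11 (rule 101): 1101010100010
Gen 12 (rule 169): 1010101001000

Answer: 1010101001000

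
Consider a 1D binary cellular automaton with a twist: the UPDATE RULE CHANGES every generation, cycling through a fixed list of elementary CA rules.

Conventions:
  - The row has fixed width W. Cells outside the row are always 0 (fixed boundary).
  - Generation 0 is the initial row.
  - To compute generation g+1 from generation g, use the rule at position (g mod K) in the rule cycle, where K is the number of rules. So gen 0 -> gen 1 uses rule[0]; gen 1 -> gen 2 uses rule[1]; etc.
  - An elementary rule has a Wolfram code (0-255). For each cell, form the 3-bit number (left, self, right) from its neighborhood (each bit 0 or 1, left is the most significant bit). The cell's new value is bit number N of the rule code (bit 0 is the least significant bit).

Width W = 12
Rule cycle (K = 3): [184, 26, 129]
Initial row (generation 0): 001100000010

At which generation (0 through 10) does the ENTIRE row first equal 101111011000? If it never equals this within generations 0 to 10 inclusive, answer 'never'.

Answer: never

Derivation:
Gen 0: 001100000010
Gen 1 (rule 184): 001010000001
Gen 2 (rule 26): 010001000010
Gen 3 (rule 129): 000100011000
Gen 4 (rule 184): 000010010100
Gen 5 (rule 26): 000101100010
Gen 6 (rule 129): 110000001000
Gen 7 (rule 184): 101000000100
Gen 8 (rule 26): 000100001010
Gen 9 (rule 129): 110001100000
Gen 10 (rule 184): 101001010000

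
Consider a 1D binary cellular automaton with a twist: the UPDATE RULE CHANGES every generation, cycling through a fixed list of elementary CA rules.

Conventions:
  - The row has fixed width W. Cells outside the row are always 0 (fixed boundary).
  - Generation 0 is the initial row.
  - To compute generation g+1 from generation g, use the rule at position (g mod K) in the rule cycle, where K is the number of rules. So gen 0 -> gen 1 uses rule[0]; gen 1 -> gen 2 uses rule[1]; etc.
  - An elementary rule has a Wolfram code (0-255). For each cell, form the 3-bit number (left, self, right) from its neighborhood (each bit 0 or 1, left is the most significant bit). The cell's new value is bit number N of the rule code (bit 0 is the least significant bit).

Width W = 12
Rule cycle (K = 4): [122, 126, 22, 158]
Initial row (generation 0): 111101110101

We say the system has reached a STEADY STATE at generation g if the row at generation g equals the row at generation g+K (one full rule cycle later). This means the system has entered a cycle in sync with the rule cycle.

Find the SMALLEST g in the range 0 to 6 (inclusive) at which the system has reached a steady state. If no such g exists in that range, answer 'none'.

Gen 0: 111101110101
Gen 1 (rule 122): 100111011010
Gen 2 (rule 126): 111101111111
Gen 3 (rule 22): 000000000000
Gen 4 (rule 158): 000000000000
Gen 5 (rule 122): 000000000000
Gen 6 (rule 126): 000000000000
Gen 7 (rule 22): 000000000000
Gen 8 (rule 158): 000000000000
Gen 9 (rule 122): 000000000000
Gen 10 (rule 126): 000000000000

Answer: 3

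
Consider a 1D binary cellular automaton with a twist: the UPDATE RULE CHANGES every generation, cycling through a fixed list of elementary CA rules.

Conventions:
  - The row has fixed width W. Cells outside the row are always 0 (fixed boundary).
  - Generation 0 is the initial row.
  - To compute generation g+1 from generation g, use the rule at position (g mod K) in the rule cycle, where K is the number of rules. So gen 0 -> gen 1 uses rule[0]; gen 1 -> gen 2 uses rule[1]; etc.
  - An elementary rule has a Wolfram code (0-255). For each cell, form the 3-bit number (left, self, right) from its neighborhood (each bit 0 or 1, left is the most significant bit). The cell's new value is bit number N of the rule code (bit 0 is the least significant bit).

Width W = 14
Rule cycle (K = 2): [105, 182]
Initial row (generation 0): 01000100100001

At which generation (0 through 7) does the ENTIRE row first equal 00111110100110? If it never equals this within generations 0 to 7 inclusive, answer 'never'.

Gen 0: 01000100100001
Gen 1 (rule 105): 00010000001100
Gen 2 (rule 182): 00111000010010
Gen 3 (rule 105): 10101011000000
Gen 4 (rule 182): 11111100100000
Gen 5 (rule 105): 10000100001111
Gen 6 (rule 182): 11001110010110
Gen 7 (rule 105): 11001010001110

Answer: never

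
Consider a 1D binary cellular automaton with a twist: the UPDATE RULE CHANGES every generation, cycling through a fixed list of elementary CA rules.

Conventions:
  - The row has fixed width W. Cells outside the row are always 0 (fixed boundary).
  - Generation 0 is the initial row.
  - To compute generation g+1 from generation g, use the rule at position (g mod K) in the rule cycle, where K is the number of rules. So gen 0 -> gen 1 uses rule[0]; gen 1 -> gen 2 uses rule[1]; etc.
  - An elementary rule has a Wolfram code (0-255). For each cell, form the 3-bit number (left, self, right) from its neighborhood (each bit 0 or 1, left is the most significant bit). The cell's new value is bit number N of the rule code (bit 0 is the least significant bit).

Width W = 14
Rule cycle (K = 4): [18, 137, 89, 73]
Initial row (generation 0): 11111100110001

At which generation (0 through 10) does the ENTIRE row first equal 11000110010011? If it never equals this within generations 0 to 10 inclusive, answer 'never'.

Gen 0: 11111100110001
Gen 1 (rule 18): 00000011001010
Gen 2 (rule 137): 11111010000000
Gen 3 (rule 89): 10001001111111
Gen 4 (rule 73): 00100001000001
Gen 5 (rule 18): 01010010100010
Gen 6 (rule 137): 00000000001000
Gen 7 (rule 89): 11111111100111
Gen 8 (rule 73): 10000000100101
Gen 9 (rule 18): 01000001011000
Gen 10 (rule 137): 00011100010011

Answer: never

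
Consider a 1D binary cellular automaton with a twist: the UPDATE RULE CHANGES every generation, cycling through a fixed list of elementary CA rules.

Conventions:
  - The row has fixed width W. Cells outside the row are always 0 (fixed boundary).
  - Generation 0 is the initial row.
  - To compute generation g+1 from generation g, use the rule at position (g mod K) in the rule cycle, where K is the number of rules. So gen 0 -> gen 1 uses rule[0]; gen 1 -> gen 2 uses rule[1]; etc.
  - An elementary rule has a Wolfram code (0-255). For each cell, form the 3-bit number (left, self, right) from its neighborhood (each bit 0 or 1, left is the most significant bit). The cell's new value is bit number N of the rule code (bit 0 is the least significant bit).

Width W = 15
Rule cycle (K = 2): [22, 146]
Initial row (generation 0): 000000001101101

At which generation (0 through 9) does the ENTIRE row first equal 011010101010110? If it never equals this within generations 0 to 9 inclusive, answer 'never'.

Answer: 7

Derivation:
Gen 0: 000000001101101
Gen 1 (rule 22): 000000010000001
Gen 2 (rule 146): 000000101000010
Gen 3 (rule 22): 000001101100111
Gen 4 (rule 146): 000010000011010
Gen 5 (rule 22): 000111000100011
Gen 6 (rule 146): 001010101010100
Gen 7 (rule 22): 011010101010110
Gen 8 (rule 146): 100000000000001
Gen 9 (rule 22): 110000000000011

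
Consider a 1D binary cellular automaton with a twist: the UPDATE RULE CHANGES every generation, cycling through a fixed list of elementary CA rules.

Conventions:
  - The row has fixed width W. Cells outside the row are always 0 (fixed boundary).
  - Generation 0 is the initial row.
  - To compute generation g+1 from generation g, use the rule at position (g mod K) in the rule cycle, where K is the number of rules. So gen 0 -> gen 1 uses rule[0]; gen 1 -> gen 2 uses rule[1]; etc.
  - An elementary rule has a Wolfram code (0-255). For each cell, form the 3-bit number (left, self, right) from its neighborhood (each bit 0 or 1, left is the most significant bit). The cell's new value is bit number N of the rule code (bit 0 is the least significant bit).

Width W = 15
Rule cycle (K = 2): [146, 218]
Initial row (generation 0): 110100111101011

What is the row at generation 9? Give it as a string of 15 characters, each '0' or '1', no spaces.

Answer: 001000000000100

Derivation:
Gen 0: 110100111101011
Gen 1 (rule 146): 000011011000000
Gen 2 (rule 218): 000111011100000
Gen 3 (rule 146): 001010001010000
Gen 4 (rule 218): 010001010001000
Gen 5 (rule 146): 101010001010100
Gen 6 (rule 218): 000001010000010
Gen 7 (rule 146): 000010001000101
Gen 8 (rule 218): 000101010101000
Gen 9 (rule 146): 001000000000100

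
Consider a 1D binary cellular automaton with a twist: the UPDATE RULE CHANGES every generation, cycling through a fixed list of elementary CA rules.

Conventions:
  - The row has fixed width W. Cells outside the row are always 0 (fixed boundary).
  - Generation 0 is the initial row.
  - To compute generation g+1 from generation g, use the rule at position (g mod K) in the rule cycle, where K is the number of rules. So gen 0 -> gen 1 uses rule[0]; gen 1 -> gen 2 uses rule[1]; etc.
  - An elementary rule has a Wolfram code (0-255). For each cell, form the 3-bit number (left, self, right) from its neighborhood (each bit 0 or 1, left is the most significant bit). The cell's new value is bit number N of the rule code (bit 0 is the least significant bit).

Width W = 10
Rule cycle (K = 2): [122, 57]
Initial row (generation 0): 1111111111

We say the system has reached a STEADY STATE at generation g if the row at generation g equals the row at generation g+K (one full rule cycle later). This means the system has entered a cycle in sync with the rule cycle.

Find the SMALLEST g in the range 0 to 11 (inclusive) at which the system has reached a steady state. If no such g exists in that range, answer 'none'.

Gen 0: 1111111111
Gen 1 (rule 122): 1000000001
Gen 2 (rule 57): 0111111100
Gen 3 (rule 122): 1100000110
Gen 4 (rule 57): 1011110101
Gen 5 (rule 122): 0110011010
Gen 6 (rule 57): 0101010101
Gen 7 (rule 122): 1010101010
Gen 8 (rule 57): 0101010101
Gen 9 (rule 122): 1010101010
Gen 10 (rule 57): 0101010101
Gen 11 (rule 122): 1010101010
Gen 12 (rule 57): 0101010101
Gen 13 (rule 122): 1010101010

Answer: 6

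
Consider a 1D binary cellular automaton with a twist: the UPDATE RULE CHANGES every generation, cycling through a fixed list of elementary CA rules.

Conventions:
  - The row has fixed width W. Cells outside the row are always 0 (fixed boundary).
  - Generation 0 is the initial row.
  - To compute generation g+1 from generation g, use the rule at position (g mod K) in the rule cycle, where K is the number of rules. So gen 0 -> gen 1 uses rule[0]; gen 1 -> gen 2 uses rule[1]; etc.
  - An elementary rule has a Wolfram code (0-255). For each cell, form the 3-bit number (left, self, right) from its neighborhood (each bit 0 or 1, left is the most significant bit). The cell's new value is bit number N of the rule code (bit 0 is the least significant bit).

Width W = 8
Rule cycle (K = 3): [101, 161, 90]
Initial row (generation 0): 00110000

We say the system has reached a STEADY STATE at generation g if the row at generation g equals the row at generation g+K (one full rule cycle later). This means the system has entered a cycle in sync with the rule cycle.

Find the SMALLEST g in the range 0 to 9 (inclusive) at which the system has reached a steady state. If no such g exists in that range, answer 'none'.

Gen 0: 00110000
Gen 1 (rule 101): 10010111
Gen 2 (rule 161): 00001010
Gen 3 (rule 90): 00010001
Gen 4 (rule 101): 11010101
Gen 5 (rule 161): 00101010
Gen 6 (rule 90): 01000001
Gen 7 (rule 101): 01011101
Gen 8 (rule 161): 00101010
Gen 9 (rule 90): 01000001
Gen 10 (rule 101): 01011101
Gen 11 (rule 161): 00101010
Gen 12 (rule 90): 01000001

Answer: 5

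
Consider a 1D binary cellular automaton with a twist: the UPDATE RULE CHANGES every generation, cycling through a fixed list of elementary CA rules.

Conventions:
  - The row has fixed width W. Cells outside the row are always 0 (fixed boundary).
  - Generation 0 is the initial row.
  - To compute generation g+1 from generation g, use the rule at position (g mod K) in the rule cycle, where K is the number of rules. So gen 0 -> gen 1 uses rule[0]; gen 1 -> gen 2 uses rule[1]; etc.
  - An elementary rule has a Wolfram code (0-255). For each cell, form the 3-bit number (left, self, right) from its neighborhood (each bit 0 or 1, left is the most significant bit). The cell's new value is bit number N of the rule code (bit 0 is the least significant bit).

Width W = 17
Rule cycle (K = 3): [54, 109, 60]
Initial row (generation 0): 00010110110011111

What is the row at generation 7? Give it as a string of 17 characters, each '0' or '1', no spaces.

Gen 0: 00010110110011111
Gen 1 (rule 54): 00111001001100000
Gen 2 (rule 109): 10101001001101111
Gen 3 (rule 60): 11111101101011000
Gen 4 (rule 54): 00000010011100100
Gen 5 (rule 109): 11111010010100101
Gen 6 (rule 60): 10000111011110111
Gen 7 (rule 54): 11001000100001000

Answer: 11001000100001000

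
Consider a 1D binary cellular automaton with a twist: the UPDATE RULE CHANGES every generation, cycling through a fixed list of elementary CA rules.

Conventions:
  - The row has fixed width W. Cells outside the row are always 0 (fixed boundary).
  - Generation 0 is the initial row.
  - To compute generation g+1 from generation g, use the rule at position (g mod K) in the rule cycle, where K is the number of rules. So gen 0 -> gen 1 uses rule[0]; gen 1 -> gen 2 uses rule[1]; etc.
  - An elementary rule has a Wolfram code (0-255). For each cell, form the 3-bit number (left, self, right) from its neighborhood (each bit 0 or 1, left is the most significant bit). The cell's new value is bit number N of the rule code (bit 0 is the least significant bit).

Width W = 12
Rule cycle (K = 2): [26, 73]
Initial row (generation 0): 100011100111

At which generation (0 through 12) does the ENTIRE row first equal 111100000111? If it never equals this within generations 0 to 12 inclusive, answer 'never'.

Gen 0: 100011100111
Gen 1 (rule 26): 010110011100
Gen 2 (rule 73): 000110010101
Gen 3 (rule 26): 001101100000
Gen 4 (rule 73): 101101101111
Gen 5 (rule 26): 001001001000
Gen 6 (rule 73): 100000000011
Gen 7 (rule 26): 010000000110
Gen 8 (rule 73): 000111110110
Gen 9 (rule 26): 001100000101
Gen 10 (rule 73): 101101110000
Gen 11 (rule 26): 001001001000
Gen 12 (rule 73): 100000000011

Answer: never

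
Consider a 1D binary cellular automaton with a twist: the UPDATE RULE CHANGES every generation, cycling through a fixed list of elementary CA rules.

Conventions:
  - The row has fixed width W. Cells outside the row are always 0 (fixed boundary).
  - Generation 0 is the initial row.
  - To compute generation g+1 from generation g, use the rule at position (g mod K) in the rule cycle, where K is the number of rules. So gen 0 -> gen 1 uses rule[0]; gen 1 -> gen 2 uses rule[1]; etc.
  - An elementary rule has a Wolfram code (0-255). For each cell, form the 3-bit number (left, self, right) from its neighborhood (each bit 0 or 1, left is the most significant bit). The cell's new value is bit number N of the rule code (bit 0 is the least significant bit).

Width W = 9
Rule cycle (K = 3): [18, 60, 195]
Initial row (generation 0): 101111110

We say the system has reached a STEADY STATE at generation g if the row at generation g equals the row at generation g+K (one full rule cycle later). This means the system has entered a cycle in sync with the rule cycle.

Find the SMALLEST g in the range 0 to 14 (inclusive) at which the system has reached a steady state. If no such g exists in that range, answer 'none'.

Answer: 1

Derivation:
Gen 0: 101111110
Gen 1 (rule 18): 000000001
Gen 2 (rule 60): 000000001
Gen 3 (rule 195): 111111110
Gen 4 (rule 18): 000000001
Gen 5 (rule 60): 000000001
Gen 6 (rule 195): 111111110
Gen 7 (rule 18): 000000001
Gen 8 (rule 60): 000000001
Gen 9 (rule 195): 111111110
Gen 10 (rule 18): 000000001
Gen 11 (rule 60): 000000001
Gen 12 (rule 195): 111111110
Gen 13 (rule 18): 000000001
Gen 14 (rule 60): 000000001
Gen 15 (rule 195): 111111110
Gen 16 (rule 18): 000000001
Gen 17 (rule 60): 000000001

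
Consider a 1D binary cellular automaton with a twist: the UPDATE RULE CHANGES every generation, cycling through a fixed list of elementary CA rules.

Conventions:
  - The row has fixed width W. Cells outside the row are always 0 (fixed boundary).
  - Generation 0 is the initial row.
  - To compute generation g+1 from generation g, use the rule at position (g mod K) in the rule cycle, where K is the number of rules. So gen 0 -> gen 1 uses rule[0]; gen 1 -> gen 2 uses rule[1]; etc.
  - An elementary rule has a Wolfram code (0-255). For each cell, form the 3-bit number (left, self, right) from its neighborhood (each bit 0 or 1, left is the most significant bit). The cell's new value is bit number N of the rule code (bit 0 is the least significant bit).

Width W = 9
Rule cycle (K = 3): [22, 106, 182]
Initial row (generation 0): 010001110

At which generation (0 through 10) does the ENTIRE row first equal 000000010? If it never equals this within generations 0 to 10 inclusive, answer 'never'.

Answer: 10

Derivation:
Gen 0: 010001110
Gen 1 (rule 22): 111010001
Gen 2 (rule 106): 101100010
Gen 3 (rule 182): 110010111
Gen 4 (rule 22): 001110000
Gen 5 (rule 106): 011010000
Gen 6 (rule 182): 100111000
Gen 7 (rule 22): 111000100
Gen 8 (rule 106): 101001000
Gen 9 (rule 182): 111111100
Gen 10 (rule 22): 000000010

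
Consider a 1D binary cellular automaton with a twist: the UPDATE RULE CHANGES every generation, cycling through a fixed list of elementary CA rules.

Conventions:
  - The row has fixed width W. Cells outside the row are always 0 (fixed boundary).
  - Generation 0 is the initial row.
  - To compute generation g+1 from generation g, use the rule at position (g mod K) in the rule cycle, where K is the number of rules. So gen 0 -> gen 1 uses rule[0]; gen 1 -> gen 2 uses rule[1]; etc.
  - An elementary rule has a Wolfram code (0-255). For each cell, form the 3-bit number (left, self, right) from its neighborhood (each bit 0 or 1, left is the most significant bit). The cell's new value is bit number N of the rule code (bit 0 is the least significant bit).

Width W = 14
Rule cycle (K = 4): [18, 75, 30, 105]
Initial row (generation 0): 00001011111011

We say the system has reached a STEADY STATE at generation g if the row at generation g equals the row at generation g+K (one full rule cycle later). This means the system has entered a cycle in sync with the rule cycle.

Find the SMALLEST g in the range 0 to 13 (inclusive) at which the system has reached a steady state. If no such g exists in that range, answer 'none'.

Gen 0: 00001011111011
Gen 1 (rule 18): 00010000000000
Gen 2 (rule 75): 11100111111111
Gen 3 (rule 30): 10011100000000
Gen 4 (rule 105): 00010101111111
Gen 5 (rule 18): 00100000000000
Gen 6 (rule 75): 11001111111111
Gen 7 (rule 30): 10111000000000
Gen 8 (rule 105): 01101011111111
Gen 9 (rule 18): 10000000000000
Gen 10 (rule 75): 00111111111111
Gen 11 (rule 30): 01100000000000
Gen 12 (rule 105): 01101111111111
Gen 13 (rule 18): 10000000000000
Gen 14 (rule 75): 00111111111111
Gen 15 (rule 30): 01100000000000
Gen 16 (rule 105): 01101111111111
Gen 17 (rule 18): 10000000000000

Answer: 9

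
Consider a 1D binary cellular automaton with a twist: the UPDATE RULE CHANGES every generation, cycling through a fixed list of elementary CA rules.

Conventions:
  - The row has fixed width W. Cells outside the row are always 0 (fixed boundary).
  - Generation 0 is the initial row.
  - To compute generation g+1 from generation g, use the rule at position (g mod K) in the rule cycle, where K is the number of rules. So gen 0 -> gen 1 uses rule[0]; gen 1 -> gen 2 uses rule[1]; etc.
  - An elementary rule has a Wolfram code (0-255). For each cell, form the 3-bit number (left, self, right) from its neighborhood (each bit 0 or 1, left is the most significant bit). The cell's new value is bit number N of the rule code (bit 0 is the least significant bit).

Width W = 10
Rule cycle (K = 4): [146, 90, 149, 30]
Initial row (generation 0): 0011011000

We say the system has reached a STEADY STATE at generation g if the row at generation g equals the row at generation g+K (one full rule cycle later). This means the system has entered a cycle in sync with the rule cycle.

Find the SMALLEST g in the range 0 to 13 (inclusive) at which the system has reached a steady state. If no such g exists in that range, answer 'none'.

Gen 0: 0011011000
Gen 1 (rule 146): 0100000100
Gen 2 (rule 90): 1010001010
Gen 3 (rule 149): 1011101011
Gen 4 (rule 30): 1010001010
Gen 5 (rule 146): 0001010001
Gen 6 (rule 90): 0010001010
Gen 7 (rule 149): 1011101011
Gen 8 (rule 30): 1010001010
Gen 9 (rule 146): 0001010001
Gen 10 (rule 90): 0010001010
Gen 11 (rule 149): 1011101011
Gen 12 (rule 30): 1010001010
Gen 13 (rule 146): 0001010001
Gen 14 (rule 90): 0010001010
Gen 15 (rule 149): 1011101011
Gen 16 (rule 30): 1010001010
Gen 17 (rule 146): 0001010001

Answer: 3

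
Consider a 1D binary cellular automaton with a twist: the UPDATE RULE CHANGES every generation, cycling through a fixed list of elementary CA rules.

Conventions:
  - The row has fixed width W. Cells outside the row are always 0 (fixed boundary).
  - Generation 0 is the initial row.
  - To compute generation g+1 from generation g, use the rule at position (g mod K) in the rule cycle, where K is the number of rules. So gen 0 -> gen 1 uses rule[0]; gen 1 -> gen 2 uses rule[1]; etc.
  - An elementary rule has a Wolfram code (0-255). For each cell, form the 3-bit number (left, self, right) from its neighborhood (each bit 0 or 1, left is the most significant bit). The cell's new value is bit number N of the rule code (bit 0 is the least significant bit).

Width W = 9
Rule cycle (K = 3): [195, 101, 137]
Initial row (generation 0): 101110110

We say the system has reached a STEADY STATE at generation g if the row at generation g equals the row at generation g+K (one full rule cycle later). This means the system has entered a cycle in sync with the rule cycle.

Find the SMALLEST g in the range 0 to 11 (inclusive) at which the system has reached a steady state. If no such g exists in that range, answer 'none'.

Gen 0: 101110110
Gen 1 (rule 195): 000110010
Gen 2 (rule 101): 110010010
Gen 3 (rule 137): 100000000
Gen 4 (rule 195): 001111111
Gen 5 (rule 101): 100000001
Gen 6 (rule 137): 001111100
Gen 7 (rule 195): 110111101
Gen 8 (rule 101): 011000111
Gen 9 (rule 137): 010010110
Gen 10 (rule 195): 100100010
Gen 11 (rule 101): 100101010
Gen 12 (rule 137): 000000000
Gen 13 (rule 195): 111111111
Gen 14 (rule 101): 000000001

Answer: none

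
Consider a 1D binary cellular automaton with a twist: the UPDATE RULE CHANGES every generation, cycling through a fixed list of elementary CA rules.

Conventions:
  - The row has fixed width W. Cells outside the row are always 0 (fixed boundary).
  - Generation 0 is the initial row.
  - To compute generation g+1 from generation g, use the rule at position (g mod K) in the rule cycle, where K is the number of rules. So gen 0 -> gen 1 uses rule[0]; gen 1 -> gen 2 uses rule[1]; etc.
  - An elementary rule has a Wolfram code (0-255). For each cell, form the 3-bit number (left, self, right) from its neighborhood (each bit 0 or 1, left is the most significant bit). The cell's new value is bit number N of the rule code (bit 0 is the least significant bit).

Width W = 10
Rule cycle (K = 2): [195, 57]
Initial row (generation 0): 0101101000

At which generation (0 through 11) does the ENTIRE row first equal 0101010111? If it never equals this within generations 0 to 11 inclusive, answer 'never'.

Gen 0: 0101101000
Gen 1 (rule 195): 1000100011
Gen 2 (rule 57): 0110011010
Gen 3 (rule 195): 1010101000
Gen 4 (rule 57): 0101010111
Gen 5 (rule 195): 1000000011
Gen 6 (rule 57): 0111111010
Gen 7 (rule 195): 1011111000
Gen 8 (rule 57): 0110000111
Gen 9 (rule 195): 1010111011
Gen 10 (rule 57): 0101100110
Gen 11 (rule 195): 1000101010

Answer: 4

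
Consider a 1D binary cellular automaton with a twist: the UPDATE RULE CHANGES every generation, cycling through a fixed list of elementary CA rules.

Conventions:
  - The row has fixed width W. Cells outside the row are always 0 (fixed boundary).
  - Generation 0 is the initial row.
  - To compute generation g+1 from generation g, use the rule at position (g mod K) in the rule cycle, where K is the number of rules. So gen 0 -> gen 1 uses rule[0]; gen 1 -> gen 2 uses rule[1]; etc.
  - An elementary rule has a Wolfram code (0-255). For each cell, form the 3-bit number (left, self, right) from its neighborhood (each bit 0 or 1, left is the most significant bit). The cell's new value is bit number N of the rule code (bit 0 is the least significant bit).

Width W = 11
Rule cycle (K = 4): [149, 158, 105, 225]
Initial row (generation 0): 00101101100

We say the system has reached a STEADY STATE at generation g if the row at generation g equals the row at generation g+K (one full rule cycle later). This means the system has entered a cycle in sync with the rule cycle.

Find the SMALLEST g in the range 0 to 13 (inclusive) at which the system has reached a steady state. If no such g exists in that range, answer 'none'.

Answer: none

Derivation:
Gen 0: 00101101100
Gen 1 (rule 149): 10100000011
Gen 2 (rule 158): 10110000110
Gen 3 (rule 105): 01110110110
Gen 4 (rule 225): 00111011010
Gen 5 (rule 149): 10010000011
Gen 6 (rule 158): 11111000110
Gen 7 (rule 105): 10001010110
Gen 8 (rule 225): 00100101010
Gen 9 (rule 149): 10110101011
Gen 10 (rule 158): 10100101010
Gen 11 (rule 105): 01000010100
Gen 12 (rule 225): 00011001001
Gen 13 (rule 149): 11000101101
Gen 14 (rule 158): 10101101001
Gen 15 (rule 105): 01011110000
Gen 16 (rule 225): 00101110111
Gen 17 (rule 149): 10100100010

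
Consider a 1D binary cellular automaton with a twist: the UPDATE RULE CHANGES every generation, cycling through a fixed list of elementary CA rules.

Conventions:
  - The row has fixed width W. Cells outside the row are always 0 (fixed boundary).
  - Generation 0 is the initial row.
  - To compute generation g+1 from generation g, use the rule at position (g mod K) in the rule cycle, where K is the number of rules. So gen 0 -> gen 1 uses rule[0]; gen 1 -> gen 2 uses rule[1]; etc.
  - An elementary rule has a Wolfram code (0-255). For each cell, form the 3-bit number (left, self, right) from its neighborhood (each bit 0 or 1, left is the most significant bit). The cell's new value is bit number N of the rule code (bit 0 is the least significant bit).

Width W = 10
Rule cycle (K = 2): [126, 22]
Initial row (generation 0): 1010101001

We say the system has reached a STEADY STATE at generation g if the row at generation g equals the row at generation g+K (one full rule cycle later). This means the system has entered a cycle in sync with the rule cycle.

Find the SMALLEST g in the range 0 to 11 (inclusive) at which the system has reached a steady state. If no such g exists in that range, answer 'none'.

Answer: 2

Derivation:
Gen 0: 1010101001
Gen 1 (rule 126): 1111111111
Gen 2 (rule 22): 0000000000
Gen 3 (rule 126): 0000000000
Gen 4 (rule 22): 0000000000
Gen 5 (rule 126): 0000000000
Gen 6 (rule 22): 0000000000
Gen 7 (rule 126): 0000000000
Gen 8 (rule 22): 0000000000
Gen 9 (rule 126): 0000000000
Gen 10 (rule 22): 0000000000
Gen 11 (rule 126): 0000000000
Gen 12 (rule 22): 0000000000
Gen 13 (rule 126): 0000000000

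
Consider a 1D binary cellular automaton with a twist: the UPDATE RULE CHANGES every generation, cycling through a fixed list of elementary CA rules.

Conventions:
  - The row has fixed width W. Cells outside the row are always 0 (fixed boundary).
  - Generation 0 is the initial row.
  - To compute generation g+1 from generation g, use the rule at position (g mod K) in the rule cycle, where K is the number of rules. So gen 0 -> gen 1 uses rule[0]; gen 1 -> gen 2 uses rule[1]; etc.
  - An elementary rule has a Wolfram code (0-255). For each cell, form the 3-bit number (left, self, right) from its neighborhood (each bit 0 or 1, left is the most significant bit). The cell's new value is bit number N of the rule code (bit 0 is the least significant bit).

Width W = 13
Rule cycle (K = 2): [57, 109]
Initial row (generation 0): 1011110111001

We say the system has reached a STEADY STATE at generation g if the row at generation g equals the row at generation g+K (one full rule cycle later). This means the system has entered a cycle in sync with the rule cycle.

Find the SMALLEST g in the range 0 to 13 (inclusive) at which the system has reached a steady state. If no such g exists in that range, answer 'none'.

Gen 0: 1011110111001
Gen 1 (rule 57): 0110001100100
Gen 2 (rule 109): 0110101100101
Gen 3 (rule 57): 0101011010010
Gen 4 (rule 109): 0111111110010
Gen 5 (rule 57): 0100000001001
Gen 6 (rule 109): 0101111101001
Gen 7 (rule 57): 0011000010100
Gen 8 (rule 109): 1011011011101
Gen 9 (rule 57): 0110110110010
Gen 10 (rule 109): 0111111110010
Gen 11 (rule 57): 0100000001001
Gen 12 (rule 109): 0101111101001
Gen 13 (rule 57): 0011000010100
Gen 14 (rule 109): 1011011011101
Gen 15 (rule 57): 0110110110010

Answer: none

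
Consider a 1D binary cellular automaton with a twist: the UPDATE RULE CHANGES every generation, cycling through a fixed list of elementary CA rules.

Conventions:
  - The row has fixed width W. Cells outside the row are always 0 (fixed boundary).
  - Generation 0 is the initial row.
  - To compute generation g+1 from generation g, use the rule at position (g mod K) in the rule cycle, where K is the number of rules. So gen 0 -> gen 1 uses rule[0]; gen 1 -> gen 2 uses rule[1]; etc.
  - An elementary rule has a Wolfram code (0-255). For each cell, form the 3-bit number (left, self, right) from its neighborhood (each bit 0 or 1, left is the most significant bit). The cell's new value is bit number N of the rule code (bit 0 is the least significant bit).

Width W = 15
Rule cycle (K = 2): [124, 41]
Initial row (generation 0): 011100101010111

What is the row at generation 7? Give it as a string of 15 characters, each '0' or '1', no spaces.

Gen 0: 011100101010111
Gen 1 (rule 124): 010110111111101
Gen 2 (rule 41): 001101100000010
Gen 3 (rule 124): 001111110000011
Gen 4 (rule 41): 101000000111010
Gen 5 (rule 124): 111100000101111
Gen 6 (rule 41): 100001110011000
Gen 7 (rule 124): 110001011011100

Answer: 110001011011100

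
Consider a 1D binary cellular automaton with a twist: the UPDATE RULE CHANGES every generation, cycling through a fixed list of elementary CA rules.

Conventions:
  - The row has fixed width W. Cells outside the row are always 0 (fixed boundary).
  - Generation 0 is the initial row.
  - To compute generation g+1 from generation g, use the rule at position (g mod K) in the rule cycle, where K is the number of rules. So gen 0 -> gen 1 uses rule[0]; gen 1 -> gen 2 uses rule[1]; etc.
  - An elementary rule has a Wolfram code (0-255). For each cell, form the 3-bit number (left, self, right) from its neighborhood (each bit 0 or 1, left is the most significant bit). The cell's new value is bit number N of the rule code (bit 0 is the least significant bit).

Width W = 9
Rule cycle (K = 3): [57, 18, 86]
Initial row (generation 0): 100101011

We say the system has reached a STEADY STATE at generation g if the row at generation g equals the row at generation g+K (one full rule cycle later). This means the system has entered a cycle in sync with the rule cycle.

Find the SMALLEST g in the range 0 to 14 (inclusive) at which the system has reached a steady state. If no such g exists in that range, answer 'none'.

Gen 0: 100101011
Gen 1 (rule 57): 010010110
Gen 2 (rule 18): 101100001
Gen 3 (rule 86): 100110011
Gen 4 (rule 57): 010101010
Gen 5 (rule 18): 100000001
Gen 6 (rule 86): 110000011
Gen 7 (rule 57): 101111010
Gen 8 (rule 18): 000000001
Gen 9 (rule 86): 000000011
Gen 10 (rule 57): 111111010
Gen 11 (rule 18): 000000001
Gen 12 (rule 86): 000000011
Gen 13 (rule 57): 111111010
Gen 14 (rule 18): 000000001
Gen 15 (rule 86): 000000011
Gen 16 (rule 57): 111111010
Gen 17 (rule 18): 000000001

Answer: 8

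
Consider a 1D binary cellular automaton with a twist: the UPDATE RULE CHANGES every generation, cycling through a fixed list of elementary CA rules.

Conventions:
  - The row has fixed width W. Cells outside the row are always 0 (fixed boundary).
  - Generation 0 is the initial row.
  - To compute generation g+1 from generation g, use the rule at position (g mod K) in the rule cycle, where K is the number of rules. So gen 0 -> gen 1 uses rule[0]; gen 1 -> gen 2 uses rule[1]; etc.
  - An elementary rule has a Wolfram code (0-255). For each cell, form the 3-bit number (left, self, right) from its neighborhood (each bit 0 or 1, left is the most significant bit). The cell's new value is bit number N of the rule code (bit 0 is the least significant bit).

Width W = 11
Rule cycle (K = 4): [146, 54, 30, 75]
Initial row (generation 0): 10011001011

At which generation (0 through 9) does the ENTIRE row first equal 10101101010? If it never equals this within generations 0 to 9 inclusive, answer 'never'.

Gen 0: 10011001011
Gen 1 (rule 146): 01100110000
Gen 2 (rule 54): 10011001000
Gen 3 (rule 30): 11110111100
Gen 4 (rule 75): 10010100101
Gen 5 (rule 146): 01100011000
Gen 6 (rule 54): 10010100100
Gen 7 (rule 30): 11110111110
Gen 8 (rule 75): 10010100010
Gen 9 (rule 146): 01100010101

Answer: never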